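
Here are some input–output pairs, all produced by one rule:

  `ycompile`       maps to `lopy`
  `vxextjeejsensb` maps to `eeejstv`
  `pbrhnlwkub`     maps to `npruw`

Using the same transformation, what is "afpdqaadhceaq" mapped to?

The rule is to keep every other character starting from the first (positions 1st, 3rd, 5th, ...), then sort the characters into alphabetical order.
Applying that to "afpdqaadhceaq" gives "aaehpqq".
(Check on "pbrhnlwkub": → "prnwu" → "npruw" ✓)

aaehpqq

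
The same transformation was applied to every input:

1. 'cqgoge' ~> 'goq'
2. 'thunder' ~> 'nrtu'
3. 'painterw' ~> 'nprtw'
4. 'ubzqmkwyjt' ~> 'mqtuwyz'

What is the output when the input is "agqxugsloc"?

gloqsux

Each output is the input with this applied: sort the characters into alphabetical order, then delete the first 3 characters.
On "agqxugsloc": the first step gives "acggloqsux", and the second then gives "gloqsux".
(Check on "cqgoge": → "ceggoq" → "goq" ✓)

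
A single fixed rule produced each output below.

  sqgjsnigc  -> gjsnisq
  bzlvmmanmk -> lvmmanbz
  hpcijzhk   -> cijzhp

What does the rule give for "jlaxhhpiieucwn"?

Looking at the pairs, the operation is to delete the last 2 characters, then move the first 2 characters to the end (rotate left by 2).
On "jlaxhhpiieucwn" that produces "axhhpiieucjl".
(Check on "sqgjsnigc": → "sqgjsni" → "gjsnisq" ✓)

axhhpiieucjl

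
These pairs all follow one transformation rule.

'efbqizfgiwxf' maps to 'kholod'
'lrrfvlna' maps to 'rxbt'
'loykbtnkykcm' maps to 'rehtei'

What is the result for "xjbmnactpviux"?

dhtivod

In each case the input is transformed by: shift every letter 6 places forward in the alphabet (wrapping around), then keep every other character starting from the first (positions 1st, 3rd, 5th, ...).
Applying both steps to "xjbmnactpviux": "dphstgizvboad", then "dhtivod".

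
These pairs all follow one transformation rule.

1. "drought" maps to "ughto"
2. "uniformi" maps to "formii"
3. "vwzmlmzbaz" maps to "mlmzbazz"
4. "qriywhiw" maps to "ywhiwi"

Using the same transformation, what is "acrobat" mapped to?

obatr

Rule — delete the first 2 characters, then move the first character to the end.
For "acrobat", step one produces "robat"; step two turns that into "obatr".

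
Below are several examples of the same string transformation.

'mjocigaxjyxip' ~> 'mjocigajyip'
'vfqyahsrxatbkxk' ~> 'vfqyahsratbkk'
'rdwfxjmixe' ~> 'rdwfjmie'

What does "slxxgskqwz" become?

What's happening: remove every "x".
So "slxxgskqwz" becomes "slgskqwz".

slgskqwz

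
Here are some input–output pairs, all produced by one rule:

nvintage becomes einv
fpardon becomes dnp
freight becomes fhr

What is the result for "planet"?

The transformation: sort the characters into alphabetical order, then keep every other character starting from the second (positions 2nd, 4th, 6th, ...).
"planet" → "aelnpt" → "ent".
(Check on "fpardon": → "adfnopr" → "dnp" ✓)

ent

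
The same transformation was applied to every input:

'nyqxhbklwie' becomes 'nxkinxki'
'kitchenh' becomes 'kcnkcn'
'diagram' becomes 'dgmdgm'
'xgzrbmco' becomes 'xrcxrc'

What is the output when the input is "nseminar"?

The rule is to keep one character in every 3, starting at position 1 (positions 1st, 4th, 7th, ...), then write the whole string twice.
Working it through for "nseminar": intermediate "nma", final "nmanma".

nmanma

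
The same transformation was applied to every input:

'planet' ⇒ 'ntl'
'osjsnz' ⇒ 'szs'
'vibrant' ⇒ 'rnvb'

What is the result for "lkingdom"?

ndmk

The pattern: move the first 3 characters to the end (rotate left by 3), then keep every other character starting from the first (positions 1st, 3rd, 5th, ...).
Working it through for "lkingdom": intermediate "ngdomlki", final "ndmk".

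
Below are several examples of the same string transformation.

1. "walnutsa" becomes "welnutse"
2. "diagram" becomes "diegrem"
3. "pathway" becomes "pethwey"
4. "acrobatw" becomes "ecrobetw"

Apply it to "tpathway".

The rule is to replace every "a" with "e".
Doing the same to "tpathway": "tpethwey".

tpethwey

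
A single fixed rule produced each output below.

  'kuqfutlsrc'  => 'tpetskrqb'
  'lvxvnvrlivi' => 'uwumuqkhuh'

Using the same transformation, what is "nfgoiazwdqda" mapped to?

efnhzyvcpcz

Looking at the pairs, the operation is to delete the first character, then shift every letter 1 place backward in the alphabet (wrapping around).
"nfgoiazwdqda" → "fgoiazwdqda" → "efnhzyvcpcz".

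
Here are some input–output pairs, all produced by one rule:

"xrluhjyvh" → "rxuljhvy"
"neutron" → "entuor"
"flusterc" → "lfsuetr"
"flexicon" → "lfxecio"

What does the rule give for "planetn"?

lpnate

What's happening: delete the last character, then swap each adjacent pair of characters (1↔2, 3↔4, ...).
For "planetn", step one produces "planet"; step two turns that into "lpnate".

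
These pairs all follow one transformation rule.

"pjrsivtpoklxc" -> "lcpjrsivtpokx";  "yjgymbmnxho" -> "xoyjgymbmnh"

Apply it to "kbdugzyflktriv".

The pattern: move the last 2 characters to the front (rotate right by 2), then swap the first and last characters.
On "kbdugzyflktriv": the first step gives "ivkbdugzyflktr", and the second then gives "rvkbdugzyflkti".

rvkbdugzyflkti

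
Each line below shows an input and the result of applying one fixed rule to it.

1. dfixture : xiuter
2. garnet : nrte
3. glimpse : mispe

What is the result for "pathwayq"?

htawqy

The pattern: swap each adjacent pair of characters (1↔2, 3↔4, ...), then delete the first 2 characters.
Starting from "pathwayq": after the first operation, "aphtawqy"; after the second, "htawqy".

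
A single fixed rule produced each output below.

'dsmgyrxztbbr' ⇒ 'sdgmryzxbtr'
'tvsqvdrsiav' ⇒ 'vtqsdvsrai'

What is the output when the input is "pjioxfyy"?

jpoifxy

In each case the input is transformed by: swap each adjacent pair of characters (1↔2, 3↔4, ...), then delete the last character.
Working it through for "pjioxfyy": intermediate "jpoifxyy", final "jpoifxy".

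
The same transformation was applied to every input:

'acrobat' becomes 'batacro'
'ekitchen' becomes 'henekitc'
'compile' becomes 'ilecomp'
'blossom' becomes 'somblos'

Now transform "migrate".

The transformation: move the last 3 characters to the front (rotate right by 3).
"migrate" → "atemigr".

atemigr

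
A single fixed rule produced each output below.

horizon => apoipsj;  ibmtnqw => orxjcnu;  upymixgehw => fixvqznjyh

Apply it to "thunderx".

What's happening: move the last 3 characters to the front (rotate right by 3), then shift every letter 1 place forward in the alphabet (wrapping around).
So "thunderx" becomes "fsyuivoe".

fsyuivoe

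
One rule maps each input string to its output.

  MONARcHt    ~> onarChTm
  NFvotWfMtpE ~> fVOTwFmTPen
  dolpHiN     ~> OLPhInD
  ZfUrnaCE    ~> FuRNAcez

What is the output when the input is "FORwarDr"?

orWARdRf

What's happening: flip the case of every letter, then move the first character to the end.
On "FORwarDr" that produces "orWARdRf".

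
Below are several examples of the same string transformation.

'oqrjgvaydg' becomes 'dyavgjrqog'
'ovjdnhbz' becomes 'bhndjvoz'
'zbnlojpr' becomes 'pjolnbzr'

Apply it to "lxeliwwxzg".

Rule — move the last character to the front, then reverse the string.
On "lxeliwwxzg": the first step gives "glxeliwwxz", and the second then gives "zxwwilexlg".
(Check on "ovjdnhbz": → "zovjdnhb" → "bhndjvoz" ✓)

zxwwilexlg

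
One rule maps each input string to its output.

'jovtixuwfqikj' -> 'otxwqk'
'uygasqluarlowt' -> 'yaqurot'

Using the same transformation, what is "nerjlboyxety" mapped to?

What's happening: keep every other character starting from the second (positions 2nd, 4th, 6th, ...).
On "nerjlboyxety" that produces "ejbyey".

ejbyey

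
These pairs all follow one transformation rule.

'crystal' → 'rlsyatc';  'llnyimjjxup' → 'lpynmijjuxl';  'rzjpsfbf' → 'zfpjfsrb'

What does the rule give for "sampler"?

The rule is to swap the first and last characters, then swap each adjacent pair of characters (1↔2, 3↔4, ...).
On "sampler": the first step gives "ramples", and the second then gives "arpmels".
(Check on "llnyimjjxup": → "plnyimjjxul" → "lpynmijjuxl" ✓)

arpmels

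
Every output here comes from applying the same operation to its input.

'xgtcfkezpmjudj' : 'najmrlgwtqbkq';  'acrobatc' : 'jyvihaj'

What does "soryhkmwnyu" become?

vyfortdufb

The transformation: delete the first character, then shift every letter 7 places forward in the alphabet (wrapping around).
For "soryhkmwnyu", step one produces "oryhkmwnyu"; step two turns that into "vyfortdufb".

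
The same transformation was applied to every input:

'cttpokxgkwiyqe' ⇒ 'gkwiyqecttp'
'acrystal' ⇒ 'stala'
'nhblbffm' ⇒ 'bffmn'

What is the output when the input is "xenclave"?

lavex

Each output is the input with this applied: swap the front and back halves of the string, then delete the last 3 characters.
Working it through for "xenclave": intermediate "lavexenc", final "lavex".
(Check on "nhblbffm": → "bffmnhbl" → "bffmn" ✓)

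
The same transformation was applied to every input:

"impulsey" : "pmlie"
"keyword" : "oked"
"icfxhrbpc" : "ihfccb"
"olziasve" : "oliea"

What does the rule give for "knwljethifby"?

Rule — sort the characters into reverse alphabetical order, then delete the first 3 characters.
Starting from "knwljethifby": after the first operation, "ywtnlkjihfeb"; after the second, "nlkjihfeb".
(Check on "icfxhrbpc": → "xrpihfccb" → "ihfccb" ✓)

nlkjihfeb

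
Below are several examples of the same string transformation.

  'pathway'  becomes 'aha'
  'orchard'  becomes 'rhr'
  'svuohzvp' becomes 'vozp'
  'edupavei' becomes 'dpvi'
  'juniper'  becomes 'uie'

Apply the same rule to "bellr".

The rule is to keep every other character starting from the second (positions 2nd, 4th, 6th, ...).
"bellr" → "el".

el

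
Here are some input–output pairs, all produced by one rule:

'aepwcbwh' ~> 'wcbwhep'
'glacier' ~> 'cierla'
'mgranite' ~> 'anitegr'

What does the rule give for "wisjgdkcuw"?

Looking at the pairs, the operation is to delete the first character, then move the first 2 characters to the end (rotate left by 2).
Starting from "wisjgdkcuw": after the first operation, "isjgdkcuw"; after the second, "jgdkcuwis".
(Check on "glacier": → "lacier" → "cierla" ✓)

jgdkcuwis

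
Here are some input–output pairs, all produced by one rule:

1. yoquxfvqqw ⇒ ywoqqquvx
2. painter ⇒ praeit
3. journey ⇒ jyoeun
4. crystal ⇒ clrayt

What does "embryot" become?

etmoby

What's happening: take characters alternately from the front and the back (1st, last, 2nd, 2nd-last, ...), then delete the last character.
Working it through for "embryot": intermediate "etmobyr", final "etmoby".
(Check on "yoquxfvqqw": → "ywoqqquvxf" → "ywoqqquvx" ✓)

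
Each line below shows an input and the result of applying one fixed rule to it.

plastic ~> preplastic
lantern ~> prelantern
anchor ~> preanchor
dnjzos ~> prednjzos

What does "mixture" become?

premixture

What's happening: prepend "pre".
On "mixture" that produces "premixture".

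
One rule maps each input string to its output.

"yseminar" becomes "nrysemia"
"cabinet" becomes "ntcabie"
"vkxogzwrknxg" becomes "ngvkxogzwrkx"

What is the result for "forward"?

What's happening: move the last 2 characters to the front (rotate right by 2), then swap the first and last characters.
Starting from "forward": after the first operation, "rdforwa"; after the second, "adforwr".

adforwr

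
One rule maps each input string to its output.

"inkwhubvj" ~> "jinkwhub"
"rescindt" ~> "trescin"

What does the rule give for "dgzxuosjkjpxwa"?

Rule — move the last character to the front, then delete the last character.
Starting from "dgzxuosjkjpxwa": after the first operation, "adgzxuosjkjpxw"; after the second, "adgzxuosjkjpx".

adgzxuosjkjpx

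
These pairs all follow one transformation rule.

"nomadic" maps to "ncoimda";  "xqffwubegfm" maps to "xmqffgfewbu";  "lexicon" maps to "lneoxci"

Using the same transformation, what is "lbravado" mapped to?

The pattern: take characters alternately from the front and the back (1st, last, 2nd, 2nd-last, ...).
Doing the same to "lbravado": "lobdraav".

lobdraav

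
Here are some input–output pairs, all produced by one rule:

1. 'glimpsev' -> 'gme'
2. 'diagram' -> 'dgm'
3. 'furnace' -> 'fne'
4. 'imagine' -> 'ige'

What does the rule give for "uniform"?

Looking at the pairs, the operation is to keep one character in every 3, starting at position 1 (positions 1st, 4th, 7th, ...).
"uniform" → "ufm".

ufm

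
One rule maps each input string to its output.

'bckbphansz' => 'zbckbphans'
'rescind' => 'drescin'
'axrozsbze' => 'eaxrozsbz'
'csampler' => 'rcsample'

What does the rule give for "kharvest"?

tkharves

What's happening: move the last character to the front.
Applying that to "kharvest" gives "tkharves".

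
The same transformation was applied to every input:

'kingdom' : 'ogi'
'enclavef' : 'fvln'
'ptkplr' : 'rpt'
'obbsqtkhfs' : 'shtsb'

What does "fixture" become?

rti

The pattern: keep every other character starting from the second (positions 2nd, 4th, 6th, ...), then reverse the string.
On "fixture": the first step gives "itr", and the second then gives "rti".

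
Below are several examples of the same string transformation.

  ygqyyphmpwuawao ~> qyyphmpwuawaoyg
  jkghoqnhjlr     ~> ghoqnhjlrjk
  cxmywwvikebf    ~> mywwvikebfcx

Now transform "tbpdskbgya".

The pattern: move the first 2 characters to the end (rotate left by 2).
Doing the same to "tbpdskbgya": "pdskbgyatb".

pdskbgyatb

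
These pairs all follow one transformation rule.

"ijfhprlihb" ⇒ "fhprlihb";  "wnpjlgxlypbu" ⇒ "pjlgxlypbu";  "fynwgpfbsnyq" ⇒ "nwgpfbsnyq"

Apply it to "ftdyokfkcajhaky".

dyokfkcajhaky

Rule — delete the first 2 characters.
Doing the same to "ftdyokfkcajhaky": "dyokfkcajhaky".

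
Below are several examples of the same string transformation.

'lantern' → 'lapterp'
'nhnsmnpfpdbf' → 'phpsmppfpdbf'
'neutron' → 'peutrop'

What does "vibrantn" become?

vibraptp

The transformation: replace every "n" with "p".
On "vibrantn" that produces "vibraptp".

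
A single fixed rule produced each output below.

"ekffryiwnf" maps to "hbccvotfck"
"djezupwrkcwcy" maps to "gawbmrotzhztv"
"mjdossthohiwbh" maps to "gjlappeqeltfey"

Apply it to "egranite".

dbxofkbq

The pattern: swap each adjacent pair of characters (1↔2, 3↔4, ...), then shift every letter 3 places backward in the alphabet (wrapping around).
On "egranite" that produces "dbxofkbq".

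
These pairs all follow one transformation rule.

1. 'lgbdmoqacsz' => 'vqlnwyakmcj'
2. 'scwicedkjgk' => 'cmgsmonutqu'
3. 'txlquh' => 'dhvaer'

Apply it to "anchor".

kxmryb

The rule is to shift every letter 10 places forward in the alphabet (wrapping around).
So "anchor" becomes "kxmryb".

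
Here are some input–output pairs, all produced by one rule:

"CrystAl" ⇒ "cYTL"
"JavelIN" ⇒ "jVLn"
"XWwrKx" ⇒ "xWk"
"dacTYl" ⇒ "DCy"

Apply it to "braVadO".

Looking at the pairs, the operation is to keep every other character starting from the first (positions 1st, 3rd, 5th, ...), then flip the case of every letter.
Working it through for "braVadO": intermediate "baaO", final "BAAo".

BAAo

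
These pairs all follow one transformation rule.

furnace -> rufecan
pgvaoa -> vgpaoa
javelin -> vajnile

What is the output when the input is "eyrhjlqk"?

Looking at the pairs, the operation is to move the first 3 characters to the end (rotate left by 3), then reverse the string.
On "eyrhjlqk": the first step gives "hjlqkeyr", and the second then gives "ryekqljh".

ryekqljh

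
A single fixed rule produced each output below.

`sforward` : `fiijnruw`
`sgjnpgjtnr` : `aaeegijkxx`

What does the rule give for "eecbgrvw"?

imnstvvx

Rule — shift every letter 9 places backward in the alphabet (wrapping around), then sort the characters into alphabetical order.
Working it through for "eecbgrvw": intermediate "vvtsximn", final "imnstvvx".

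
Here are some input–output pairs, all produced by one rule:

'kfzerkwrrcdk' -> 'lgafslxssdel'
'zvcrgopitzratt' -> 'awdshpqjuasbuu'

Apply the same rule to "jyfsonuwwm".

kzgtpovxxn

The pattern: shift every letter 1 place forward in the alphabet (wrapping around).
On "jyfsonuwwm" that produces "kzgtpovxxn".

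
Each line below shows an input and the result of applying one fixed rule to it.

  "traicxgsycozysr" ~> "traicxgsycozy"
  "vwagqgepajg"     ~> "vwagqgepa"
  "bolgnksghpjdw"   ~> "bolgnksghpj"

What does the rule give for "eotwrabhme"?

eotwrabh

What's happening: delete the last 2 characters.
So "eotwrabhme" becomes "eotwrabh".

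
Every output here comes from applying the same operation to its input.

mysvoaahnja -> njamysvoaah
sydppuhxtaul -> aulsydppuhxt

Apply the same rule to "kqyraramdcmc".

Rule — move the last 3 characters to the front (rotate right by 3).
"kqyraramdcmc" → "cmckqyraramd".

cmckqyraramd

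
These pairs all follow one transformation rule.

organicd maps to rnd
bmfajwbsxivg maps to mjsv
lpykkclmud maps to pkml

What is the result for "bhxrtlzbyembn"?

Looking at the pairs, the operation is to move the first character to the end, then keep one character in every 3, starting at position 1 (positions 1st, 4th, 7th, ...).
Applying both steps to "bhxrtlzbyembn": "hxrtlzbyembnb", then "htbmb".
(Check on "organicd": → "rganicdo" → "rnd" ✓)

htbmb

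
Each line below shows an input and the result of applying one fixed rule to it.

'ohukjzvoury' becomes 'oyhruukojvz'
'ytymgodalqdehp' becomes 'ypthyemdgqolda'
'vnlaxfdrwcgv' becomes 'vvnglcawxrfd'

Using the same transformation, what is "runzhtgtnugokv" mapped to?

rvuknozghutngt

The transformation: take characters alternately from the front and the back (1st, last, 2nd, 2nd-last, ...).
Applying that to "runzhtgtnugokv" gives "rvuknozghutngt".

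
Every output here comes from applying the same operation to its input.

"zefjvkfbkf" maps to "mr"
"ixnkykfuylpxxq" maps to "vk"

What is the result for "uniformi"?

ha

What's happening: shift every letter 13 places forward in the alphabet (wrapping around) — i.e. ROT13, then keep only the first 2 characters.
For "uniformi" the result is "ha".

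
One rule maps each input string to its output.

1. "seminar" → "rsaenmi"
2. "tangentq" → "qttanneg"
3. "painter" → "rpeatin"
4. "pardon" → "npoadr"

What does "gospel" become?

In each case the input is transformed by: reverse the string, then take characters alternately from the front and the back (1st, last, 2nd, 2nd-last, ...).
Starting from "gospel": after the first operation, "lepsog"; after the second, "lgeops".

lgeops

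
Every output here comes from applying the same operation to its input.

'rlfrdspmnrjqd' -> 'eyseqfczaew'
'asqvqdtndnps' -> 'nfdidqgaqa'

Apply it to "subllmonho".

Each output is the input with this applied: shift every letter 13 places forward in the alphabet (wrapping around) — i.e. ROT13, then delete the last 2 characters.
For "subllmonho", step one produces "fhoyyzbaub"; step two turns that into "fhoyyzba".

fhoyyzba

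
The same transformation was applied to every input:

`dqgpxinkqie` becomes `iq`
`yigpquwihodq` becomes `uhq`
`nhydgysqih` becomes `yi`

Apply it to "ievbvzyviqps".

zis

The rule is to delete the first 3 characters, then keep one character in every 3, starting at position 3 (positions 3rd, 6th, 9th, ...).
So "ievbvzyviqps" becomes "zis".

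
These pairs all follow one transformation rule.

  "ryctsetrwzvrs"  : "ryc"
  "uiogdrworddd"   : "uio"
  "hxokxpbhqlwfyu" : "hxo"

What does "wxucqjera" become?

Each output is the input with this applied: keep only the first 3 characters.
For "wxucqjera" the result is "wxu".

wxu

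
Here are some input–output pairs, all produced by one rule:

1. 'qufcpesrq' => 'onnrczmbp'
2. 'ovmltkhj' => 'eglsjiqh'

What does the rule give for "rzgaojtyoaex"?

buowdxlgqvlx

The transformation: shift every letter 3 places backward in the alphabet (wrapping around), then move the last 2 characters to the front (rotate right by 2).
"rzgaojtyoaex" → "owdxlgqvlxbu" → "buowdxlgqvlx".
(Check on "ovmltkhj": → "lsjiqheg" → "eglsjiqh" ✓)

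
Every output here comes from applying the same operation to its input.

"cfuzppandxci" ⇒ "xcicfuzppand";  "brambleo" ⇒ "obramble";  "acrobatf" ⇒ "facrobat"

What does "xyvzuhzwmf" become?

mfxyvzuhzw

The rule is to move the first 3 characters to the end (rotate left by 3), then swap the front and back halves of the string.
For "xyvzuhzwmf", step one produces "zuhzwmfxyv"; step two turns that into "mfxyvzuhzw".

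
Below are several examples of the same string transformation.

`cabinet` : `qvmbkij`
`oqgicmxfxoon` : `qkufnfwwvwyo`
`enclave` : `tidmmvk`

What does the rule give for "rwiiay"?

qigzeq

In each case the input is transformed by: move the first 3 characters to the end (rotate left by 3), then shift every letter 8 places forward in the alphabet (wrapping around).
Applying both steps to "rwiiay": "iayrwi", then "qigzeq".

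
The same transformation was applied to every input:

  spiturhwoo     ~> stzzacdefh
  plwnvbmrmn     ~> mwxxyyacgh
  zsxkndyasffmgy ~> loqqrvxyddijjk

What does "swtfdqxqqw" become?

The pattern: sort the characters into alphabetical order, then shift every letter 11 places forward in the alphabet (wrapping around).
Working it through for "swtfdqxqqw": intermediate "dfqqqstwwx", final "oqbbbdehhi".
(Check on "zsxkndyasffmgy": → "adffgkmnssxyyz" → "loqqrvxyddijjk" ✓)

oqbbbdehhi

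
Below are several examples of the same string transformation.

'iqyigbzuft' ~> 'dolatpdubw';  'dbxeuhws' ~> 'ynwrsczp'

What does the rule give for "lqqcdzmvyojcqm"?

What's happening: shift every letter 5 places backward in the alphabet (wrapping around), then take characters alternately from the front and the back (1st, last, 2nd, 2nd-last, ...).
Applying that to "lqqcdzmvyojcqm" gives "ghlllxxeyjuthq".

ghlllxxeyjuthq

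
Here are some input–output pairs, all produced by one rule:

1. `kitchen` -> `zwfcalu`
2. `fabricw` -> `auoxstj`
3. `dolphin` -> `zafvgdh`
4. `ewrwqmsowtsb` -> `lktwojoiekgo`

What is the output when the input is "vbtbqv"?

tinntl

The pattern: move the last 3 characters to the front (rotate right by 3), then shift every letter 8 places backward in the alphabet (wrapping around).
Applying that to "vbtbqv" gives "tinntl".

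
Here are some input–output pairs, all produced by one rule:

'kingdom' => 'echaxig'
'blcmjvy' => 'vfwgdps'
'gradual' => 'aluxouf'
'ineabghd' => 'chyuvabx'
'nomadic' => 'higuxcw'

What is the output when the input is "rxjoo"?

lrdii

Rule — shift every letter 6 places backward in the alphabet (wrapping around).
Applying that to "rxjoo" gives "lrdii".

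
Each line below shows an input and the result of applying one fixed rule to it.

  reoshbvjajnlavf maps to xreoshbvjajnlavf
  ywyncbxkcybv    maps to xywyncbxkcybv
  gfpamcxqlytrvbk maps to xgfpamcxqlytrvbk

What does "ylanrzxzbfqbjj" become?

Each output is the input with this applied: prepend "x".
For "ylanrzxzbfqbjj" the result is "xylanrzxzbfqbjj".

xylanrzxzbfqbjj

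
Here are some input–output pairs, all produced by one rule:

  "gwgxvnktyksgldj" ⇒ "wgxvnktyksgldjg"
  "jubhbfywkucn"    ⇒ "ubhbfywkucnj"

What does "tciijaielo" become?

In each case the input is transformed by: move the first character to the end.
So "tciijaielo" becomes "ciijaielot".

ciijaielot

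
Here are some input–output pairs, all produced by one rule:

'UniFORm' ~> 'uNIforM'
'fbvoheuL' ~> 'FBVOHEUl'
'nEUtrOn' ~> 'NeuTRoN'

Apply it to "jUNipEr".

JunIPeR

The pattern: flip the case of every letter.
On "jUNipEr" that produces "JunIPeR".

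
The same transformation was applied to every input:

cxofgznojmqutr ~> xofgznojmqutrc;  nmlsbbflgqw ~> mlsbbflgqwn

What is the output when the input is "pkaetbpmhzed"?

kaetbpmhzedp

Each output is the input with this applied: move the first character to the end.
"pkaetbpmhzed" → "kaetbpmhzedp".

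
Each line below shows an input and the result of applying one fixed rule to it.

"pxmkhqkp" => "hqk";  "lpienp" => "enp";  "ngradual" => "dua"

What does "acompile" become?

What's happening: swap the front and back halves of the string, then keep only the first 3 characters.
Applying both steps to "acompile": "pileacom", then "pil".

pil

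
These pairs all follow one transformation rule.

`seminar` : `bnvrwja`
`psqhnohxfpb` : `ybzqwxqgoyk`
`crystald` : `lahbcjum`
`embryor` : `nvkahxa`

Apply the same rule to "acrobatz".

jlaxkjci

The rule is to shift every letter 9 places forward in the alphabet (wrapping around).
So "acrobatz" becomes "jlaxkjci".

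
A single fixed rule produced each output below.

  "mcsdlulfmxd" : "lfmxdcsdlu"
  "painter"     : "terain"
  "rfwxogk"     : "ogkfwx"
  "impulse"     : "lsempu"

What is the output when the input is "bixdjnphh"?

nphhixdj

Looking at the pairs, the operation is to delete the first character, then swap the front and back halves of the string.
For "bixdjnphh" the result is "nphhixdj".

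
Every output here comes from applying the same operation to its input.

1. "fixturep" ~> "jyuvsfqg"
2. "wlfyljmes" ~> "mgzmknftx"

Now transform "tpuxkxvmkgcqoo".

qvylywnlhdrppu

The transformation: move the first character to the end, then shift every letter 1 place forward in the alphabet (wrapping around).
"tpuxkxvmkgcqoo" → "puxkxvmkgcqoot" → "qvylywnlhdrppu".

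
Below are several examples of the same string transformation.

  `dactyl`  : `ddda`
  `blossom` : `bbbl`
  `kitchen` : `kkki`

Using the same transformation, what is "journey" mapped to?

In each case the input is transformed by: repeat every character 3 times, then keep only the first 4 characters.
On "journey": the first step gives "jjjooouuurrrnnneeeyyy", and the second then gives "jjjo".

jjjo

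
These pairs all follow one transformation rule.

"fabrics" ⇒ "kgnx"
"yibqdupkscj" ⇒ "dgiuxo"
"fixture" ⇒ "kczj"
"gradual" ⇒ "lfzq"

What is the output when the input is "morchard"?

What's happening: keep every other character starting from the first (positions 1st, 3rd, 5th, ...), then shift every letter 5 places forward in the alphabet (wrapping around).
So "morchard" becomes "rwmw".

rwmw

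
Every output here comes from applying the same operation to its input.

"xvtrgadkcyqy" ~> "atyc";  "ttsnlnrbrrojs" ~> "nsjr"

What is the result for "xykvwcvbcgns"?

cksc

The transformation: keep one character in every 3, starting at position 3 (positions 3rd, 6th, 9th, ...), then swap each adjacent pair of characters (1↔2, 3↔4, ...).
On "xykvwcvbcgns": the first step gives "kccs", and the second then gives "cksc".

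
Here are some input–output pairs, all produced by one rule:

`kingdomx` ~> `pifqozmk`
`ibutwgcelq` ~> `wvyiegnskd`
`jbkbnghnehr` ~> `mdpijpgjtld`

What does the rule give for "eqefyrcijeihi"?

In each case the input is transformed by: shift every letter 2 places forward in the alphabet (wrapping around), then move the first 2 characters to the end (rotate left by 2).
Applying both steps to "eqefyrcijeihi": "gsghateklgkjk", then "ghateklgkjkgs".

ghateklgkjkgs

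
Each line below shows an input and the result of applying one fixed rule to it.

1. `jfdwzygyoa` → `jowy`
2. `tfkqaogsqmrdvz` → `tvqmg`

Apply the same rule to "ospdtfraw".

oad

Looking at the pairs, the operation is to take characters alternately from the front and the back (1st, last, 2nd, 2nd-last, ...), then keep one character in every 3, starting at position 1 (positions 1st, 4th, 7th, ...).
Applying both steps to "ospdtfraw": "owsaprdft", then "oad".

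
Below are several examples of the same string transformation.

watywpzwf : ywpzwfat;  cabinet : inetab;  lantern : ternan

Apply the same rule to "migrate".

rateig

In each case the input is transformed by: delete the first character, then move the first 2 characters to the end (rotate left by 2).
On "migrate": the first step gives "igrate", and the second then gives "rateig".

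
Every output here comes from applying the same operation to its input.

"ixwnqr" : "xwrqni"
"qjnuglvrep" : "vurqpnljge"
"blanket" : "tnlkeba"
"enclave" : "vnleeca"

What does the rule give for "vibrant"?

Each output is the input with this applied: sort the characters into reverse alphabetical order.
Doing the same to "vibrant": "vtrniba".

vtrniba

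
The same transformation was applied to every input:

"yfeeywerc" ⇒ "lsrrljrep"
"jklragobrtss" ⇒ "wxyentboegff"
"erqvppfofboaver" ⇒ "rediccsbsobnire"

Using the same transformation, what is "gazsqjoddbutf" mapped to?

tnmfdwbqqohgs

Each output is the input with this applied: shift every letter 13 places forward in the alphabet (wrapping around) — i.e. ROT13.
Applying that to "gazsqjoddbutf" gives "tnmfdwbqqohgs".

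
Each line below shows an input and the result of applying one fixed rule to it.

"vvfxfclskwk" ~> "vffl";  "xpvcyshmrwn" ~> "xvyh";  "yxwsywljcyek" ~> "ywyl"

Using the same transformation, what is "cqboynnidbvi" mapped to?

cbyn

The pattern: keep every other character starting from the first (positions 1st, 3rd, 5th, ...), then keep only the first 4 characters.
"cqboynnidbvi" → "cbyn".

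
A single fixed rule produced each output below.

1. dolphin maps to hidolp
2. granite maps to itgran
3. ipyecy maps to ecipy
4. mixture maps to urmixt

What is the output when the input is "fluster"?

The rule is to delete the last character, then move the last 2 characters to the front (rotate right by 2).
On "fluster": the first step gives "fluste", and the second then gives "teflus".
(Check on "dolphin": → "dolphi" → "hidolp" ✓)

teflus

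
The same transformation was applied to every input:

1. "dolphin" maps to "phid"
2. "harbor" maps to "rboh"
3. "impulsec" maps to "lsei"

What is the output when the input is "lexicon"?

icol

What's happening: swap the first and last characters, then keep only the last 4 characters.
Applying both steps to "lexicon": "nexicol", then "icol".
(Check on "dolphin": → "nolphid" → "phid" ✓)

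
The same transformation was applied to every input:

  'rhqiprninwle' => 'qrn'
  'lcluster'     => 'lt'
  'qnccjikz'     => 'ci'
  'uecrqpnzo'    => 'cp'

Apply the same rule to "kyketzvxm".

Rule — delete the last character, then keep one character in every 3, starting at position 3 (positions 3rd, 6th, 9th, ...).
Starting from "kyketzvxm": after the first operation, "kyketzvx"; after the second, "kz".

kz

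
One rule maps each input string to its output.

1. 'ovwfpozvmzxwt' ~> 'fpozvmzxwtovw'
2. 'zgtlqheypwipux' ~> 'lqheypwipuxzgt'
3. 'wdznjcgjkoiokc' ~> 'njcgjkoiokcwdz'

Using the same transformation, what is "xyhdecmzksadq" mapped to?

decmzksadqxyh

The transformation: move the first 3 characters to the end (rotate left by 3).
On "xyhdecmzksadq" that produces "decmzksadqxyh".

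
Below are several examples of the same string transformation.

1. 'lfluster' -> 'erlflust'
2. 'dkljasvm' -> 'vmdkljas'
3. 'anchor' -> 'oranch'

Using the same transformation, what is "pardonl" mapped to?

nlpardo

Rule — move the last 2 characters to the front (rotate right by 2).
"pardonl" → "nlpardo".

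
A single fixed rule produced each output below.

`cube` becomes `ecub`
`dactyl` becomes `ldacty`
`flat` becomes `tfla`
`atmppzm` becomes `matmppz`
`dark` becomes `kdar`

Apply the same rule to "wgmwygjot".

What's happening: move the last character to the front.
On "wgmwygjot" that produces "twgmwygjo".

twgmwygjo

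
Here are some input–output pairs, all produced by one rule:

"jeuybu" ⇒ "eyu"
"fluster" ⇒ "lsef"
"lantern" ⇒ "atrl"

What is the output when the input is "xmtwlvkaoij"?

mwvaix

The pattern: move the first character to the end, then keep every other character starting from the first (positions 1st, 3rd, 5th, ...).
For "xmtwlvkaoij", step one produces "mtwlvkaoijx"; step two turns that into "mwvaix".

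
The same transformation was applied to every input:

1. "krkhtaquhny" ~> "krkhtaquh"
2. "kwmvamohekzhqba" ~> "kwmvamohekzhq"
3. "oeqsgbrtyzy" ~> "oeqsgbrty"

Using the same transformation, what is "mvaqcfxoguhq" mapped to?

What's happening: delete the last 2 characters.
"mvaqcfxoguhq" → "mvaqcfxogu".

mvaqcfxogu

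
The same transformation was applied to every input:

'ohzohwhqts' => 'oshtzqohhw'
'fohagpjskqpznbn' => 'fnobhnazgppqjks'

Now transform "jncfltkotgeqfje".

In each case the input is transformed by: take characters alternately from the front and the back (1st, last, 2nd, 2nd-last, ...).
Doing the same to "jncfltkotgeqfje": "jenjcffqletgkto".

jenjcffqletgkto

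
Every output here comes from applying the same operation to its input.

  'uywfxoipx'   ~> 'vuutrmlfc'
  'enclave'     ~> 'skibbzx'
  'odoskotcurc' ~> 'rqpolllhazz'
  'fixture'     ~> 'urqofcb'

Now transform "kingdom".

The transformation: sort the characters into reverse alphabetical order, then shift every letter 3 places backward in the alphabet (wrapping around).
Applying both steps to "kingdom": "onmkigd", then "lkjhfda".

lkjhfda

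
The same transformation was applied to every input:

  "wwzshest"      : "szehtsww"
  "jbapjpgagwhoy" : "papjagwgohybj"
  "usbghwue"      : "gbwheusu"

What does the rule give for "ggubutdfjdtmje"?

butufddjmtejgg

Rule — swap each adjacent pair of characters (1↔2, 3↔4, ...), then move the first 2 characters to the end (rotate left by 2).
"ggubutdfjdtmje" → "ggbutufddjmtej" → "butufddjmtejgg".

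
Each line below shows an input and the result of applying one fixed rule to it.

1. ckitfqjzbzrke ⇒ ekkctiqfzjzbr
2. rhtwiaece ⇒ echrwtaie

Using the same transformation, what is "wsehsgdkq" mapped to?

The pattern: move the last 2 characters to the front (rotate right by 2), then swap each adjacent pair of characters (1↔2, 3↔4, ...).
Working it through for "wsehsgdkq": intermediate "kqwsehsgd", final "qkswhegsd".

qkswhegsd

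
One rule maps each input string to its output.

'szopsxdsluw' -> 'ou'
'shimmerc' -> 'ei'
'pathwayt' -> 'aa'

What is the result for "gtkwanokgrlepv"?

Each output is the input with this applied: sort the characters into alphabetical order, then keep only the vowels.
"gtkwanokgrlepv" → "aeggkklnoprtvw" → "aeo".

aeo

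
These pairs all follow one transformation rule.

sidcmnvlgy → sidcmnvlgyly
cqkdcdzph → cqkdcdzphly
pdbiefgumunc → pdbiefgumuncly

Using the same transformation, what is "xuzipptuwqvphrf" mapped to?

xuzipptuwqvphrfly

Looking at the pairs, the operation is to append "ly".
Doing the same to "xuzipptuwqvphrf": "xuzipptuwqvphrfly".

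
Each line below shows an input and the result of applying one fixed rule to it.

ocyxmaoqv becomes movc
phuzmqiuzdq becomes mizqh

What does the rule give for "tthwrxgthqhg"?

In each case the input is transformed by: move the first 3 characters to the end (rotate left by 3), then keep every other character starting from the second (positions 2nd, 4th, 6th, ...).
Starting from "tthwrxgthqhg": after the first operation, "wrxgthqhgtth"; after the second, "rghhth".

rghhth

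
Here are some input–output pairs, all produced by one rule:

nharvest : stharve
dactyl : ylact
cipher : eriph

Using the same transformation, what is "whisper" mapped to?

erhisp

In each case the input is transformed by: delete the first character, then move the last 2 characters to the front (rotate right by 2).
Working it through for "whisper": intermediate "hisper", final "erhisp".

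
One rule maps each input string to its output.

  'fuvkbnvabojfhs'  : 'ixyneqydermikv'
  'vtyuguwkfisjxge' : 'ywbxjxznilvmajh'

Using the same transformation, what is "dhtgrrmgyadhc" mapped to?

gkwjuupjbdgkf

Each output is the input with this applied: shift every letter 3 places forward in the alphabet (wrapping around).
On "dhtgrrmgyadhc" that produces "gkwjuupjbdgkf".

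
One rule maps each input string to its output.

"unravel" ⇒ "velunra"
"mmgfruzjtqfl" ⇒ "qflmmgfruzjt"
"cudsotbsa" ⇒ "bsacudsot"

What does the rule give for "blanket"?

Rule — move the last 3 characters to the front (rotate right by 3).
"blanket" → "ketblan".

ketblan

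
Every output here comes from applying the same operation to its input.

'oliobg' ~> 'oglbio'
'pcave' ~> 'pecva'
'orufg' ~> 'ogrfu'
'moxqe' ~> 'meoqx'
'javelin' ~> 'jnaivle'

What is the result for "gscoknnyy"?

Looking at the pairs, the operation is to take characters alternately from the front and the back (1st, last, 2nd, 2nd-last, ...).
So "gscoknnyy" becomes "gysycnonk".

gysycnonk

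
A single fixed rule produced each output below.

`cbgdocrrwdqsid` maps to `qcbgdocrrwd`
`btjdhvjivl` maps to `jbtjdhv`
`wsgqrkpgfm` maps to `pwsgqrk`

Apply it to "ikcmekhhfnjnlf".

jikcmekhhfn

In each case the input is transformed by: delete the last 3 characters, then move the last character to the front.
So "ikcmekhhfnjnlf" becomes "jikcmekhhfn".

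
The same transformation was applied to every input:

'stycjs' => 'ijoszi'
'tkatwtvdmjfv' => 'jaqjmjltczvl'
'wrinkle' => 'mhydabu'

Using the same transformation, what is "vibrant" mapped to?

In each case the input is transformed by: shift every letter 10 places backward in the alphabet (wrapping around).
So "vibrant" becomes "lyrhqdj".

lyrhqdj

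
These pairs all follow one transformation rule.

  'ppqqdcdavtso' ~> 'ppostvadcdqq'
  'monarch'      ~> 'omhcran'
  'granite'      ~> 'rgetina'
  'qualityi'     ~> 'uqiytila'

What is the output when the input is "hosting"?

Rule — reverse the string, then move the last 2 characters to the front (rotate right by 2).
Applying that to "hosting" gives "ohgnits".

ohgnits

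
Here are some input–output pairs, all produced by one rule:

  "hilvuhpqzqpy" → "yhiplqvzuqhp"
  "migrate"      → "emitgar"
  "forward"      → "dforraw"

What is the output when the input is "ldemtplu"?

uldlepmt

Rule — swap the first and last characters, then take characters alternately from the front and the back (1st, last, 2nd, 2nd-last, ...).
Working it through for "ldemtplu": intermediate "udemtpll", final "uldlepmt".
(Check on "forward": → "dorwarf" → "dforraw" ✓)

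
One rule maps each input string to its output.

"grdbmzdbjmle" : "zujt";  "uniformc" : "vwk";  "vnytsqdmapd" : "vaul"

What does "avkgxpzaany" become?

The transformation: shift every letter 8 places forward in the alphabet (wrapping around), then keep one character in every 3, starting at position 2 (positions 2nd, 5th, 8th, ...).
Starting from "avkgxpzaany": after the first operation, "idsofxhiivg"; after the second, "dfig".

dfig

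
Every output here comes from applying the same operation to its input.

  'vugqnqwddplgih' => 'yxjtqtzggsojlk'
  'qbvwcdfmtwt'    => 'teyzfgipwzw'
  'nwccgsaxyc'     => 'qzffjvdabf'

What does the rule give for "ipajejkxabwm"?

The transformation: shift every letter 3 places forward in the alphabet (wrapping around).
Doing the same to "ipajejkxabwm": "lsdmhmnadezp".

lsdmhmnadezp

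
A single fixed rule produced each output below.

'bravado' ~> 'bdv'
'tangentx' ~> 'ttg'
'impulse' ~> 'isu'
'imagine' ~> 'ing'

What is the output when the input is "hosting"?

The rule is to take characters alternately from the front and the back (1st, last, 2nd, 2nd-last, ...), then keep one character in every 3, starting at position 1 (positions 1st, 4th, 7th, ...).
For "hosting", step one produces "hgonsit"; step two turns that into "hnt".

hnt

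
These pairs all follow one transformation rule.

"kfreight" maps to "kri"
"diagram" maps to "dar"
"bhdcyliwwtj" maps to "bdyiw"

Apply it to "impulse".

ipl

The rule is to keep every other character starting from the first (positions 1st, 3rd, 5th, ...), then delete the last character.
Starting from "impulse": after the first operation, "iple"; after the second, "ipl".
(Check on "diagram": → "darm" → "dar" ✓)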